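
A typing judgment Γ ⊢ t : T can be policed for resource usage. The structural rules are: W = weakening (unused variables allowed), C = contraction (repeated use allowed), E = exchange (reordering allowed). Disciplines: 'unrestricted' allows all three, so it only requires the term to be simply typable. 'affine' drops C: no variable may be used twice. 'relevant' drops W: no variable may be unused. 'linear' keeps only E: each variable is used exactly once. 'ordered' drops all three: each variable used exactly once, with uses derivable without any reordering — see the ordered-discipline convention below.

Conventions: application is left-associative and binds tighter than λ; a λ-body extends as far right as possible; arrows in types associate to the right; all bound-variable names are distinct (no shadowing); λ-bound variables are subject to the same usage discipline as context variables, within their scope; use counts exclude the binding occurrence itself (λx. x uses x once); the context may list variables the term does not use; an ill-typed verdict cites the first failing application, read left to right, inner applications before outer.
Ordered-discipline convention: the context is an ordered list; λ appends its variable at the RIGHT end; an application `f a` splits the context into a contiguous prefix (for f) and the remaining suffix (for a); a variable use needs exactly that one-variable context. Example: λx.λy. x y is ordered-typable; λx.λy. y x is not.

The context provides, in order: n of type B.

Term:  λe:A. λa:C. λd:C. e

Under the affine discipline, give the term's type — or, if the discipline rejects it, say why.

term : A → C → C → A
use counts: n: 0, e (λ-bound): 1, a (λ-bound): 0, d (λ-bound): 0
order of uses: e
typing: well-typed at A → C → C → A
all disciplines: ordered ✗ · linear ✗ · affine ✓ · relevant ✗ · unrestricted ✓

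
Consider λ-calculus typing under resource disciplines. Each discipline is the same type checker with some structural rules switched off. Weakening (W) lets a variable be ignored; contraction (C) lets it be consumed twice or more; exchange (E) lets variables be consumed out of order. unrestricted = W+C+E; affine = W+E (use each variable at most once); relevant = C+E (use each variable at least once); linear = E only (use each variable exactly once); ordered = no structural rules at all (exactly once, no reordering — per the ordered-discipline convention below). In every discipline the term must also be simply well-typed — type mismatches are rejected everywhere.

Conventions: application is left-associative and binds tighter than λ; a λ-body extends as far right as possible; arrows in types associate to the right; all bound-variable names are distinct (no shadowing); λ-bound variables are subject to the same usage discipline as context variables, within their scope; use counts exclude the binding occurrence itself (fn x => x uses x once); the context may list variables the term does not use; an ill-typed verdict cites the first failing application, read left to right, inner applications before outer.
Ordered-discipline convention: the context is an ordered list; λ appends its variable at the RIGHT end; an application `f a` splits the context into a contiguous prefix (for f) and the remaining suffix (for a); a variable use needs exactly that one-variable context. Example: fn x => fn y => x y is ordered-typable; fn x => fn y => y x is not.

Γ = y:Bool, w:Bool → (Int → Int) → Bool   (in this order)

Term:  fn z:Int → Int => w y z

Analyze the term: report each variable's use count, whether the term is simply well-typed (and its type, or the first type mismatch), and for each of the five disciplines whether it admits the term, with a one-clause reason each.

counts: y: 1×; w: 1×; z [bound]: 1×
use order (left to right): w, y, z
typing: ✓ — (Int → Int) → Bool
ordered: ✗ — needs exchange: uses follow w, y, z
linear: ✓ — each of y, w, z used exactly once
affine: ✓ — no duplicate uses among y, w, z
relevant: ✓ — at least one use each (y, w, z)
unrestricted: ✓ — type-checks ((Int → Int) → Bool) and nothing is barred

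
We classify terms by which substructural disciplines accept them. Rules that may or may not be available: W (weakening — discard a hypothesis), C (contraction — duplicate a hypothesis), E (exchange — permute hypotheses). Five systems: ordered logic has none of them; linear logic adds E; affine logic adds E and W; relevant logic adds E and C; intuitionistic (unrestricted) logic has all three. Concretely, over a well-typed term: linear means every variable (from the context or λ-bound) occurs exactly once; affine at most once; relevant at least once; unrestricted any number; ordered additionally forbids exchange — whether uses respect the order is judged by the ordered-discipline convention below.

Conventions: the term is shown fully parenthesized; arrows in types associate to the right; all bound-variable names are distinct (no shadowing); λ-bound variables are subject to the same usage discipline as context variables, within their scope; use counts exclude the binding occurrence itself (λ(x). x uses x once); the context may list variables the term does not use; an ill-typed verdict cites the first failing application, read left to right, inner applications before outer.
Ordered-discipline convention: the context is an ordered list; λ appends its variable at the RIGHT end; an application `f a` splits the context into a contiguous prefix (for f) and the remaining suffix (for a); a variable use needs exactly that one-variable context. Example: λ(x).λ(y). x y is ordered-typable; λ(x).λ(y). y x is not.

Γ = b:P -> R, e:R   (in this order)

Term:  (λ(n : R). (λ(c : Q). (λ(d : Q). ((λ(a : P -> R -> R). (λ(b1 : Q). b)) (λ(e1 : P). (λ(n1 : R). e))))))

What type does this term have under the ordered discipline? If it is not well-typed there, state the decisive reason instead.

not well-typed under ordered — unused: n, c, d, a, b1, e1, n1 — weakening required
variable uses: b: 1, e: 1, n (bound): 0, c (bound): 0, d (bound): 0, a (bound): 0, b1 (bound): 0, e1 (bound): 0, n1 (bound): 0
order of uses: b, e
typing: well-typed — term : R -> Q -> Q -> Q -> P -> R
across the five disciplines: ordered ✗, linear ✗, affine ✓, relevant ✗, unrestricted ✓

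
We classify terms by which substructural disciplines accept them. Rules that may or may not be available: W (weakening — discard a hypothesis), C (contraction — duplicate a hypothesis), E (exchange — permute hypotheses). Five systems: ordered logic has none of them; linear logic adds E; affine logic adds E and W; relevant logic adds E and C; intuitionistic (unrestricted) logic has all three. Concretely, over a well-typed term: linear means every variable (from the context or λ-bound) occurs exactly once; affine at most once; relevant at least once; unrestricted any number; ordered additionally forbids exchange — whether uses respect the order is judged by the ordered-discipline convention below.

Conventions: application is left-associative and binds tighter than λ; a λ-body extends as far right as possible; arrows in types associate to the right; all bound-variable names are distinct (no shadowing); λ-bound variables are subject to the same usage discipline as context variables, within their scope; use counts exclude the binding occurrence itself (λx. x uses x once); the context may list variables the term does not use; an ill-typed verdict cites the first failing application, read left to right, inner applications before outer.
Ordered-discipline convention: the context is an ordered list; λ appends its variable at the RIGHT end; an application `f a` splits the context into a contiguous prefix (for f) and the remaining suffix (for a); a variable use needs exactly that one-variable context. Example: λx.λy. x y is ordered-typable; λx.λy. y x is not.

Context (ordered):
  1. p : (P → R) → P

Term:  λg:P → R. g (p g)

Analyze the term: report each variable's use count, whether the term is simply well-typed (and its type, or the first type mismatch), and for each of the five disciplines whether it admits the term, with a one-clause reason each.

variable uses: p ×1, g (bound) ×2
uses in reading order: g, p, g
typing: well-typed — term : (P → R) → R
ordered: ✗ — uses contraction: g ×2
linear: ✗ — uses contraction: g ×2
affine: ✗ — uses contraction: g ×2
relevant: ✓ — every one of p, g appears
unrestricted: ✓ — simply typable at (P → R) → R; W, C, E all held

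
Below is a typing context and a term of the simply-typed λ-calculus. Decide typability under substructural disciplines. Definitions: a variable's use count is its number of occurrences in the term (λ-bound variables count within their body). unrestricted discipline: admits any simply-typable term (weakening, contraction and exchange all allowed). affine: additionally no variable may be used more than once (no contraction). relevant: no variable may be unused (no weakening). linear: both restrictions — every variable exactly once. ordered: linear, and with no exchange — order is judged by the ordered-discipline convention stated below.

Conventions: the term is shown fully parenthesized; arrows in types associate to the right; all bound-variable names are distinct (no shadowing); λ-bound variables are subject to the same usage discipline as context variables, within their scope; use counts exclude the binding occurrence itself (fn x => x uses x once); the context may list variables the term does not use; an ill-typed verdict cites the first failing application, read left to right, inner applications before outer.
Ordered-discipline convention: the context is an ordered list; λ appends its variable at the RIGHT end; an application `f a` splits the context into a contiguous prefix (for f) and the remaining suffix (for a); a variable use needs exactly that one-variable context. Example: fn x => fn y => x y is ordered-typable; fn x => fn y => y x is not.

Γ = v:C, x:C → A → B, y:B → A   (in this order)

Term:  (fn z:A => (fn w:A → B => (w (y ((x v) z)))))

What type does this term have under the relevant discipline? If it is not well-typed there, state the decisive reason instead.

term : A → (A → B) → B
usage: v ×1, x ×1, y ×1, z (λ-bound) ×1, w (λ-bound) ×1
left-to-right use order: w, y, x, v, z
typing: well-typed — term : A → (A → B) → B
all disciplines: ordered ✗ | linear ✓ | affine ✓ | relevant ✓ | unrestricted ✓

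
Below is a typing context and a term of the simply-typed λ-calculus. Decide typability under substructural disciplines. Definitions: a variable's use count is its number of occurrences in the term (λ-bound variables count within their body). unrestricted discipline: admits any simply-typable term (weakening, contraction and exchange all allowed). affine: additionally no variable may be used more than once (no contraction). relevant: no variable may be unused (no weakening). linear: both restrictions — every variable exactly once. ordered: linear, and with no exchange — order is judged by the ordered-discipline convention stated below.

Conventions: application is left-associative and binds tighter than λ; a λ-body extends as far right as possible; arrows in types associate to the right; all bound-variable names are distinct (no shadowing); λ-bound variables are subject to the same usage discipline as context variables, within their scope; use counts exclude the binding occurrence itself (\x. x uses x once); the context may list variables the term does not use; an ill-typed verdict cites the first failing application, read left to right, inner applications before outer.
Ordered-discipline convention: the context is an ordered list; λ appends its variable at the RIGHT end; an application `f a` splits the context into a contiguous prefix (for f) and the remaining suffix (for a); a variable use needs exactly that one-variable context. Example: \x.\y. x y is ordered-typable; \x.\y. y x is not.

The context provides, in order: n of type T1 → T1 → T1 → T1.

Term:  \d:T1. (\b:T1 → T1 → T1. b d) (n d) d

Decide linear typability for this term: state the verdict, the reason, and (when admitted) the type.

no — d ×3 used more than once (contraction)
use counts: n: 1, d [bound]: 3, b [bound]: 1
use order (left to right): b, d, n, d, d
typing: the term checks, with type T1 → T1
across the five disciplines: ordered ✗; linear ✗; affine ✗; relevant ✓; unrestricted ✓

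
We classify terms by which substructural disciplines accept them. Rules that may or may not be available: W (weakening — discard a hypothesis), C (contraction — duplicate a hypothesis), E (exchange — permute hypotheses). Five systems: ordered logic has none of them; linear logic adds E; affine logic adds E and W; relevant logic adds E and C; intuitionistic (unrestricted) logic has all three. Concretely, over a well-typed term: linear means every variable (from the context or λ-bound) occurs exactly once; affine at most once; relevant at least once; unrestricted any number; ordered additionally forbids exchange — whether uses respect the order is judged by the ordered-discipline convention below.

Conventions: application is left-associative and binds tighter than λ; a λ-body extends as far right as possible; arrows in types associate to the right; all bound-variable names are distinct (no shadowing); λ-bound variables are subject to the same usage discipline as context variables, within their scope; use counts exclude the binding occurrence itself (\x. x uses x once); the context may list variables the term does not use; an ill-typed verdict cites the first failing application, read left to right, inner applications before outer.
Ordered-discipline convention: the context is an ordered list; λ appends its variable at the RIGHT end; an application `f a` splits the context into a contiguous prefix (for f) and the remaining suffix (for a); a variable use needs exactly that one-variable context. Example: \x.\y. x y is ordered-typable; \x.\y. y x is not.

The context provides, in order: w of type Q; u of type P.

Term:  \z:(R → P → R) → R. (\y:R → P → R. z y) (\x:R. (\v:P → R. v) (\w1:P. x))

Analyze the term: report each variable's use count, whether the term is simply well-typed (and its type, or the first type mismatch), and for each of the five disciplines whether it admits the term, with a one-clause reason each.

usage: w=0, u=0, z (λ-bound)=1, y (λ-bound)=1, x (λ-bound)=1, v (λ-bound)=1, w1 (λ-bound)=0
use order (left to right): z, y, v, x
typing: well-typed at ((R → P → R) → R) → R
ordered: ✗ — w, u, w1 never used (weakening)
linear: ✗ — w, u, w1 never used (weakening)
affine: ✓ — none of w, u, z, y, x, v, w1 used more than once
relevant: ✗ — w, u, w1 never used (weakening)
unrestricted: ✓ — type-checks (((R → P → R) → R) → R) and nothing is barred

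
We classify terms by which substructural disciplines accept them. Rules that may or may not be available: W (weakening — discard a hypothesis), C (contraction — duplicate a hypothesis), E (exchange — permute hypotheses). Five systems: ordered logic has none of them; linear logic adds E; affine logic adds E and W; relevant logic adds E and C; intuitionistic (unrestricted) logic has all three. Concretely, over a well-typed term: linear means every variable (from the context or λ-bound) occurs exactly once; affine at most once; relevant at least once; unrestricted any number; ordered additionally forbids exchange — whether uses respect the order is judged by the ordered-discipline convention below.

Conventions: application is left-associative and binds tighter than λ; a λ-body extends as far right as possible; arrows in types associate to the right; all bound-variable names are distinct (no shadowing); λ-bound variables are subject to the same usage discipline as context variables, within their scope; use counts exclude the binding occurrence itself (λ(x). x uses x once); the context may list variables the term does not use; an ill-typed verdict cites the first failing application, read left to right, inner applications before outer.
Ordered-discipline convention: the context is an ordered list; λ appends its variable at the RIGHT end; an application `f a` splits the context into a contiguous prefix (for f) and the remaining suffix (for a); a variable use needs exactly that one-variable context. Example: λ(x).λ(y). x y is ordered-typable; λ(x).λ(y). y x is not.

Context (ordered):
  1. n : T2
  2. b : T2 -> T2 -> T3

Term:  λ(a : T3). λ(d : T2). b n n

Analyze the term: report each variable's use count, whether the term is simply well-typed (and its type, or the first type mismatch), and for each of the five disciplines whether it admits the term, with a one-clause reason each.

usage: n: 2×; b: 1×; a (bound): 0×; d (bound): 0×
use order (left to right): b, n, n
typing: ✓ — T3 -> T2 -> T3
ordered: ✗ — n ×2 used more than once (contraction); unused: a, d — weakening required
linear: ✗ — n ×2 used more than once (contraction); unused: a, d — weakening required
affine: ✗ — n ×2 used more than once (contraction)
relevant: ✗ — unused: a, d — weakening required
unrestricted: ✓ — typability at T3 -> T2 -> T3 is all that's needed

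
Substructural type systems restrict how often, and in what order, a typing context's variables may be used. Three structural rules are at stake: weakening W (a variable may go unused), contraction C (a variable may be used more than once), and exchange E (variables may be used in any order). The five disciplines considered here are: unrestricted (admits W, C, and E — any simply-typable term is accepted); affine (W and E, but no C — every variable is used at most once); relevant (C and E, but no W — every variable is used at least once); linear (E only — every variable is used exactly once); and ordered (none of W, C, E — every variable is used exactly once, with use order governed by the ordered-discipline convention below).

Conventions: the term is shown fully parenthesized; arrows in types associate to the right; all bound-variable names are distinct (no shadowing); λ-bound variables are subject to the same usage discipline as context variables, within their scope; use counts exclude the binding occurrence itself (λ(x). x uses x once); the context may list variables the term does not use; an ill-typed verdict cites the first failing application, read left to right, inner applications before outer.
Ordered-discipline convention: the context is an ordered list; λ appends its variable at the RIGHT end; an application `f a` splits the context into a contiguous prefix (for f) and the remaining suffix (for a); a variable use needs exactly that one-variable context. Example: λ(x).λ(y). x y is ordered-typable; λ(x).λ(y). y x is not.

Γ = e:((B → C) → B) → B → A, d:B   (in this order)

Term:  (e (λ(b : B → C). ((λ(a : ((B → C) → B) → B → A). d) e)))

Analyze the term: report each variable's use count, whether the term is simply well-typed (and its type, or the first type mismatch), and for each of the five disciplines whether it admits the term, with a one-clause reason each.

counts: e=2; d=1; b (bound)=0; a (bound)=0
use order (left to right): e, d, e
typing: the term checks, with type B → A
ordered ✗ (repeated use of e ×2; b, a never used (weakening))
linear ✗ (repeated use of e ×2; b, a never used (weakening))
affine ✗ (repeated use of e ×2)
relevant ✗ (b, a never used (weakening))
unrestricted ✓ (simply typable at B → A; W, C, E all held)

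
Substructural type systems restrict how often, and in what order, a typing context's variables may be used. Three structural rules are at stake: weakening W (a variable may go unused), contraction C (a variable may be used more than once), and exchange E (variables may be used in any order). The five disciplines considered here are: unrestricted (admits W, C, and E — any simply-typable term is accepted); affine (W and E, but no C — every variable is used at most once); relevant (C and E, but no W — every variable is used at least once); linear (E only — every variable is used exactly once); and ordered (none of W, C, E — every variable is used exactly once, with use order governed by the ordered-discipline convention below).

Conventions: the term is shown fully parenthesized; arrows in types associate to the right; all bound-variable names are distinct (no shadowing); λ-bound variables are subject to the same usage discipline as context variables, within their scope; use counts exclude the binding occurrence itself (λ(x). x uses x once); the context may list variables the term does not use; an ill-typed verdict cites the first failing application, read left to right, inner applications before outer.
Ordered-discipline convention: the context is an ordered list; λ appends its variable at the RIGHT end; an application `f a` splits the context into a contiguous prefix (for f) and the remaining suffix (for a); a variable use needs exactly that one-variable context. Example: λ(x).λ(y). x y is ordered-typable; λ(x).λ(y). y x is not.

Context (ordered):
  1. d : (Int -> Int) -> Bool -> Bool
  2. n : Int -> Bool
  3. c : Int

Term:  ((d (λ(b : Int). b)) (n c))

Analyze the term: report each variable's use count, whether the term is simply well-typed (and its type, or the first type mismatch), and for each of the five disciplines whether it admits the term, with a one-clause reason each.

variable uses: d=1; n=1; c=1; b [bound]=1
order of uses: d, b, n, c
typing: the term checks, with type Bool
ordered: ✓ — single-use (d, n, c, b), ordered derivation ok
linear: ✓ — exactly-once usage across d, n, c, b
affine: ✓ — at most one use each (d, n, c, b)
relevant: ✓ — d, n, c, b: all used, weakening unneeded
unrestricted: ✓ — well-typed at Bool; no restrictions here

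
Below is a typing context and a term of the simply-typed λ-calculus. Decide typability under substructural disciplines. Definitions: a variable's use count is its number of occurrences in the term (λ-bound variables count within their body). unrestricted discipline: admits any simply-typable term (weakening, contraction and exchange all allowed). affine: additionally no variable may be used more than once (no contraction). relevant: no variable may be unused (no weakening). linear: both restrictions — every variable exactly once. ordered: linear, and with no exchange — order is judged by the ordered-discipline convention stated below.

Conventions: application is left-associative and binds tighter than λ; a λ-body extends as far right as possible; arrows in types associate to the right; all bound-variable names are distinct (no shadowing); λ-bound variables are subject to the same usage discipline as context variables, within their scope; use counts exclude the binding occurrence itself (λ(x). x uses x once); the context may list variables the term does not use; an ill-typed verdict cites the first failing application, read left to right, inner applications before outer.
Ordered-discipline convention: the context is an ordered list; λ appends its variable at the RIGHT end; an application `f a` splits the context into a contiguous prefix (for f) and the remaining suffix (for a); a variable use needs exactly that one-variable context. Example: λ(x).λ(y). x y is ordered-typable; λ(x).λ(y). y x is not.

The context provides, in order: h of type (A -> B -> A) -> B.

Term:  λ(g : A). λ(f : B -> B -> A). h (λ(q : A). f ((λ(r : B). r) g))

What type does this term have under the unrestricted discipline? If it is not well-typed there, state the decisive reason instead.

not well-typed under unrestricted — the type mismatch rejects it
use counts: h: 1; g [bound]: 1; f [bound]: 1; q [bound]: 0; r [bound]: 1
use order (left to right): h, f, r, g
typing: ill-typed: an argument A mismatches the expected B
across the five disciplines: ordered ✗ | linear ✗ | affine ✗ | relevant ✗ | unrestricted ✗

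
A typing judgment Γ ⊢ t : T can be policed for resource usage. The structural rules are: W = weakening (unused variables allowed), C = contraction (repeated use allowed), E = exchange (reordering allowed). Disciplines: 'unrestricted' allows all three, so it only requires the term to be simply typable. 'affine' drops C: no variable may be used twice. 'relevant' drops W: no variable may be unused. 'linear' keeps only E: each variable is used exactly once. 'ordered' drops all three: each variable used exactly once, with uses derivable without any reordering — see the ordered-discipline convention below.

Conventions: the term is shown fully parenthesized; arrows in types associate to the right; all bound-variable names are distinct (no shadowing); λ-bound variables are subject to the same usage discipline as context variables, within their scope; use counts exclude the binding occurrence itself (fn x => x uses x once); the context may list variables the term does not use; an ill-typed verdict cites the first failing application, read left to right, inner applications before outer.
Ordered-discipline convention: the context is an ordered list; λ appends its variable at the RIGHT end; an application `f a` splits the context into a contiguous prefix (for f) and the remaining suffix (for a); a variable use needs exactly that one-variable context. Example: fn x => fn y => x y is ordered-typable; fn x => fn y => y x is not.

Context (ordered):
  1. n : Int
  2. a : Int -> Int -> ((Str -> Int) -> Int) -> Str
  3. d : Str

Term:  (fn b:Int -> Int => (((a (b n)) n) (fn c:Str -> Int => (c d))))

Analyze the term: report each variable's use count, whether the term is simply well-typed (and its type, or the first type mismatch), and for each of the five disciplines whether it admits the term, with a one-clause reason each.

use counts: n ×2; a ×1; d ×1; b (λ-bound) ×1; c (λ-bound) ×1
use order (left to right): a, b, n, n, c, d
typing: the term checks, with type (Int -> Int) -> Str
ordered: ✗ — n ×2 used more than once (contraction)
linear: ✗ — n ×2 used more than once (contraction)
affine: ✗ — n ×2 used more than once (contraction)
relevant: ✓ — n, a, d, b, c: all used, weakening unneeded
unrestricted: ✓ — typability at (Int -> Int) -> Str is all that's needed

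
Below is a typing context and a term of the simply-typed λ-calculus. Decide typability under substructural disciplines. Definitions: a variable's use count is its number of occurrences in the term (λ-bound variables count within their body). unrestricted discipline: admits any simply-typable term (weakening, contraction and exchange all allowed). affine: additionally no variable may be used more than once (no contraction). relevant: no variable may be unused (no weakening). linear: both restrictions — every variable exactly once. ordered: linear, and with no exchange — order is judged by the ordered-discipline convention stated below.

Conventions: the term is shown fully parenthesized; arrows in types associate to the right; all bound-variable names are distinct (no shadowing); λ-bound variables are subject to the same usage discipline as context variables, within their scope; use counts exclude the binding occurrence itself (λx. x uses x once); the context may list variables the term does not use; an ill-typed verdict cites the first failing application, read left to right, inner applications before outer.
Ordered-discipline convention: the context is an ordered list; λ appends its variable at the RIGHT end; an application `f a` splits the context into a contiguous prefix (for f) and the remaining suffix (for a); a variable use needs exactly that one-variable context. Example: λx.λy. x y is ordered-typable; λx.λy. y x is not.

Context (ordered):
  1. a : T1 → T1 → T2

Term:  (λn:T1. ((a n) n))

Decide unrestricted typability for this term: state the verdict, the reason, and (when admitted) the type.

yes — well-typed at T1 → T2; no restrictions here; term : T1 → T2
counts: a: 1×; n (λ-bound): 2×
uses in reading order: a, n, n
typing: ✓ — T1 → T2
across the five disciplines: ordered ✗; linear ✗; affine ✗; relevant ✓; unrestricted ✓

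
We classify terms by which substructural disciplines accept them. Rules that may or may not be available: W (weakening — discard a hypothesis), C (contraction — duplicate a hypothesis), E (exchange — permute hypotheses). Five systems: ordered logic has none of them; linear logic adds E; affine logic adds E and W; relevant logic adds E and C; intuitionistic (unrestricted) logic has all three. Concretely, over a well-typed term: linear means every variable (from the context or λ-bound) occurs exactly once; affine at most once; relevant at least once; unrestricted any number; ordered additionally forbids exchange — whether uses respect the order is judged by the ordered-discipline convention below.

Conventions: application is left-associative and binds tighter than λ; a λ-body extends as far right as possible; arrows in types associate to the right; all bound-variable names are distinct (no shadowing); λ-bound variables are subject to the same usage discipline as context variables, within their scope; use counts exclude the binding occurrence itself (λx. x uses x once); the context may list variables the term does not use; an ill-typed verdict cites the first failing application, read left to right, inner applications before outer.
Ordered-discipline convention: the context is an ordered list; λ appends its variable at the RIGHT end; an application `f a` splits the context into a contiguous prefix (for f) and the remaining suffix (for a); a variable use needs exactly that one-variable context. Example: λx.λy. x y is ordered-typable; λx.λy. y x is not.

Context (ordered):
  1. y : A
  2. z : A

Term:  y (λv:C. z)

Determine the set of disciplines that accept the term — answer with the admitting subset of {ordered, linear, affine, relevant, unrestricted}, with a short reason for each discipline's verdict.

admitted by: none
usage: y ×1; z ×1; v (bound) ×0
order of uses: y, z
typing: ill-typed: can't apply a value of type A
ordered: ✗, the type mismatch rejects it
linear: ✗, not simply typable
affine: ✗, fails simple typing
relevant: ✗, a type mismatch blocks all five
unrestricted: ✗, the type mismatch rejects it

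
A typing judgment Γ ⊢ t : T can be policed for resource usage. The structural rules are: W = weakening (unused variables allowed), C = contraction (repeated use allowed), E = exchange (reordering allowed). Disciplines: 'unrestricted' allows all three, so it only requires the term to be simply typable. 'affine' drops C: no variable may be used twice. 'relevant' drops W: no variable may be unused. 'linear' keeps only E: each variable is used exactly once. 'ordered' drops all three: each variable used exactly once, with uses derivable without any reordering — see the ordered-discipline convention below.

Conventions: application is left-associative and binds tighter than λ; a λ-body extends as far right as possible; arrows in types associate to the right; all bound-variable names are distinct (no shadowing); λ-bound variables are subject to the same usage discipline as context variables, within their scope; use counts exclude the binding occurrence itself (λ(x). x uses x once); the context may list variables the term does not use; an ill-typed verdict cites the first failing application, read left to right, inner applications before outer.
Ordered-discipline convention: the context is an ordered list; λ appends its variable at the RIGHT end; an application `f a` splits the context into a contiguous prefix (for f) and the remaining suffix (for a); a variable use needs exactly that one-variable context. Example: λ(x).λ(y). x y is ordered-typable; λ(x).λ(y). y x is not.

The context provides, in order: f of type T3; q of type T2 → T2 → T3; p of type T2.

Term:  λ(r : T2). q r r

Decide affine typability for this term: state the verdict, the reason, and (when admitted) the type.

no — repeated use of r ×2
counts: f: 0, q: 1, p: 0, r (bound): 2
order of uses: q, r, r
typing: well-typed — term : T2 → T3
all disciplines: ordered ✗, linear ✗, affine ✗, relevant ✗, unrestricted ✓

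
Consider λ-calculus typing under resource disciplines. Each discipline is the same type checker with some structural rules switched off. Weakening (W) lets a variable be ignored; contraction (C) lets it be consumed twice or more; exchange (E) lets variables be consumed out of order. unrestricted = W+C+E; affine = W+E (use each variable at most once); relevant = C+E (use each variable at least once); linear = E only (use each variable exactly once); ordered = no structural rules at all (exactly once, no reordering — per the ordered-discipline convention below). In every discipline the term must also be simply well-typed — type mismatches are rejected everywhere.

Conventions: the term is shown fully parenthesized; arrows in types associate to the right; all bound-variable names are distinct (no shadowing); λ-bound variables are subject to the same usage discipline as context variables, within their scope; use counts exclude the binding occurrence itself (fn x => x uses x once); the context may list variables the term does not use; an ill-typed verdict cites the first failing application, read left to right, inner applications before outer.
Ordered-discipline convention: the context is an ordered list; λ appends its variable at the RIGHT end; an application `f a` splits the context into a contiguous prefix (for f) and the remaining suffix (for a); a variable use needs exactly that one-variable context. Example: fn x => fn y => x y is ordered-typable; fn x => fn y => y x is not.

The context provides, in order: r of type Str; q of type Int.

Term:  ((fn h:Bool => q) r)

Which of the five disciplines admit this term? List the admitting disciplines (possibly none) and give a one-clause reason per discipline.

admitting disciplines: none
variable uses: r: 1×; q: 1×; h (bound): 0×
use order (left to right): q, r
typing: ill-typed: an application expects Bool but receives Str
ordered: ✗, a type mismatch blocks all five
linear: ✗, the type mismatch rejects it
affine: ✗, not simply typable
relevant: ✗, fails simple typing
unrestricted: ✗, a type mismatch blocks all five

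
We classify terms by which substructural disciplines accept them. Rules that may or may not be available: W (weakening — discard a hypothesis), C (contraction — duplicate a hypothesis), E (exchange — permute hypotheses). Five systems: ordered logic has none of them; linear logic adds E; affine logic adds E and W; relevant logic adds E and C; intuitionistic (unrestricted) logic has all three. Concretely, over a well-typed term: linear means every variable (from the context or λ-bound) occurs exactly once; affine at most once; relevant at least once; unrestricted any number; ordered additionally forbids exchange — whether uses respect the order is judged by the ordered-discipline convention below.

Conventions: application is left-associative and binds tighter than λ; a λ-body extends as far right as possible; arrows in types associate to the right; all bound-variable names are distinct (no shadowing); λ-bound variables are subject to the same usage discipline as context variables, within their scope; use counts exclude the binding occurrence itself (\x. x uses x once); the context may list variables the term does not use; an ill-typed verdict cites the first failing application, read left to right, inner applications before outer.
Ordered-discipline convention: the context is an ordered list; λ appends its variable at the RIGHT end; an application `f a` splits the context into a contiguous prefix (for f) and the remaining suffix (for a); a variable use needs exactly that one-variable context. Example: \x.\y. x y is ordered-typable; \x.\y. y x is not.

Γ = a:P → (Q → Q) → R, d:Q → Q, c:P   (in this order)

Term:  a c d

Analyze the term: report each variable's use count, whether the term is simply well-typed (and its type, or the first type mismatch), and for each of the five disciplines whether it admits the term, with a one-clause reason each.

counts: a=1; d=1; c=1
left-to-right use order: a, c, d
typing: ✓ — R
ordered: ✗, use order a, c, d needs exchange
linear: ✓, a, d, c: one use apiece
affine: ✓, a, d, c: no repeats, contraction unneeded
relevant: ✓, at least one use each (a, d, c)
unrestricted: ✓, type-checks (R) and nothing is barred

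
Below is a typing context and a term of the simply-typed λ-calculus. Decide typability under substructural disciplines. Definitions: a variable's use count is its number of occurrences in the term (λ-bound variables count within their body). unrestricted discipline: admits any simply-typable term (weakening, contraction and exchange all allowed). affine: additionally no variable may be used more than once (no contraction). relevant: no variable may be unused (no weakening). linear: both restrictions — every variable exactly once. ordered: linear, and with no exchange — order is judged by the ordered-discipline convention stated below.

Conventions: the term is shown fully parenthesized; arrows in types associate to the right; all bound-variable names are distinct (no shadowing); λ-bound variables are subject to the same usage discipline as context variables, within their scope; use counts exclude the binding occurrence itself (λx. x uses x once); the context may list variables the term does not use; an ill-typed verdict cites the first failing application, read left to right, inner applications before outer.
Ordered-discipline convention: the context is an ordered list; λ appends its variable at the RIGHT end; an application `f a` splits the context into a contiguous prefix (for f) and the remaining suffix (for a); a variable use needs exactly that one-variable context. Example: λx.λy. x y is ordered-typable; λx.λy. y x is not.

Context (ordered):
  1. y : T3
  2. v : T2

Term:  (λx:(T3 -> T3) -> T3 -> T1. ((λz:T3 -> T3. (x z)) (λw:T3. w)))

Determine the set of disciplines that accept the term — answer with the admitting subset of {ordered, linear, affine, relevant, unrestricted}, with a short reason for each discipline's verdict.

admitted in: affine, unrestricted
variable uses: y: 0, v: 0, x [bound]: 1, z [bound]: 1, w [bound]: 1
left-to-right use order: x, z, w
typing: the term checks, with type ((T3 -> T3) -> T3 -> T1) -> T3 -> T1
ordered: ✗, y, v never used (weakening)
linear: ✗, y, v never used (weakening)
affine: ✓, no duplicate uses among y, v, x, z, w
relevant: ✗, y, v never used (weakening)
unrestricted: ✓, type-checks (((T3 -> T3) -> T3 -> T1) -> T3 -> T1) and nothing is barred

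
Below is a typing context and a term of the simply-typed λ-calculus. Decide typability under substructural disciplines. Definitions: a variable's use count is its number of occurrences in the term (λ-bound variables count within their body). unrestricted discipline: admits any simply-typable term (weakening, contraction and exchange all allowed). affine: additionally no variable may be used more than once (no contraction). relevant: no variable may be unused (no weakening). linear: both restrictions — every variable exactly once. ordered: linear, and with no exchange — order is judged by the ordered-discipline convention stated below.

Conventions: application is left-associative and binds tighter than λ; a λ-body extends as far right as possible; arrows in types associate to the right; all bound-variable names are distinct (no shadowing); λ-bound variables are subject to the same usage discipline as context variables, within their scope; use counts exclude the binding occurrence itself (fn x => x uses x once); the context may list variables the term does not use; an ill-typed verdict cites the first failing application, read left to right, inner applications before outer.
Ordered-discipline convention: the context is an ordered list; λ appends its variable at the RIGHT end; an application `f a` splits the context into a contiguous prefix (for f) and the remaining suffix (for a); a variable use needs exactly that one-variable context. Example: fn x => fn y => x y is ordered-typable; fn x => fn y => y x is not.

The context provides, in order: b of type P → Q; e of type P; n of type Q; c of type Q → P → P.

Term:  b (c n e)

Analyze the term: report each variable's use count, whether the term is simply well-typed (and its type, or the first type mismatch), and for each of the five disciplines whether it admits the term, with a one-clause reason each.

variable uses: b: 1×, e: 1×, n: 1×, c: 1×
uses in reading order: b, c, n, e
typing: well-typed — term : Q
ordered: ✗, needs exchange: uses follow b, c, n, e
linear: ✓, exactly-once usage across b, e, n, c
affine: ✓, b, e, n, c: no repeats, contraction unneeded
relevant: ✓, none of b, e, n, c goes unused
unrestricted: ✓, well-typed at Q; no restrictions here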